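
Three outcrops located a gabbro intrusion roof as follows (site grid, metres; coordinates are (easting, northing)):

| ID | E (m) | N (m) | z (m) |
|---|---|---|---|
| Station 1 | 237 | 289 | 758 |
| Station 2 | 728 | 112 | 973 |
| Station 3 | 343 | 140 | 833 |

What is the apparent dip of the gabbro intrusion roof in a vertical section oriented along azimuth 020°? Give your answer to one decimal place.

7.1°

Let the plane be z = a·E + b·N + c.
Station 2−Station 1: 491a − 177b = 215;  Station 3−Station 1: 106a − 149b = 75.
Solving gives a = 0.34487, b = −0.25801.
Unit vector along 020° is (sin 20°, cos 20°) = (0.3420, 0.9397).
Slope in that direction = a·(0.3420) + b·(0.9397) = −0.12450.
Apparent dip = arctan|0.12450| = 7.1° (true dip is 23.3°, so apparent ≤ true as expected).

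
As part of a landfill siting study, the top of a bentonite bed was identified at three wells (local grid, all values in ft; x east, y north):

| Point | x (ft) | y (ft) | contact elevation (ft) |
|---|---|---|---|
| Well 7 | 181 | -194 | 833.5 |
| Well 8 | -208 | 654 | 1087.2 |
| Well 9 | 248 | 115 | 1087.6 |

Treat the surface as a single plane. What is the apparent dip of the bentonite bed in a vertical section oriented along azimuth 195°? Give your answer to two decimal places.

Two edge vectors: Well 7→Well 8 = (-389, 848, 253.7), Well 7→Well 9 = (67, 309, 254.1).
Normal n = (Well 7→Well 8) × (Well 7→Well 9) = (137083.5, 115842.8, -177017).
So ∂z/∂x = −n_x/n_z = 0.77441 and ∂z/∂y = −n_y/n_z = 0.65442.
Unit vector along 195° is (sin 195°, cos 195°) = (-0.2588, -0.9659).
Slope in that direction = a·(-0.2588) + b·(-0.9659) = −0.83255.
Apparent dip = arctan|0.83255| = 39.78° (true dip is 45.4°, so apparent ≤ true as expected).

39.78°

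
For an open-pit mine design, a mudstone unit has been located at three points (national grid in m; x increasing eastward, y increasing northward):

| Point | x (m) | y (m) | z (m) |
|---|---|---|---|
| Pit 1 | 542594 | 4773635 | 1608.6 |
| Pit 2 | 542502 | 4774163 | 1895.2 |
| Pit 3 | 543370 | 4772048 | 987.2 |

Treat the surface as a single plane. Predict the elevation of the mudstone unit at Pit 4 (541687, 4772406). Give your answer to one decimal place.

402.7 m

Let the plane be z = a·x + b·y + c.
Pit 2−Pit 1: −92a + 528b = 286.6;  Pit 3−Pit 1: 776a − 1587b = −621.4.
Solving gives a = 0.480559221, b = 0.626536834.
Then c = 1608.6 − a·542594 − b·4773635 = −3249998.11.
At (541687, 4772406): z = 260312.7 + 2990088.1 − 3249998.11 = 402.7 m.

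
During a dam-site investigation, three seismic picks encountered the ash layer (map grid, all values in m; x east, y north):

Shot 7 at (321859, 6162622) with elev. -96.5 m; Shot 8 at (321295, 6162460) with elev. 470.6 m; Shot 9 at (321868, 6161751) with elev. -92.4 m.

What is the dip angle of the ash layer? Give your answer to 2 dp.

45.04°

Two edge vectors: Shot 7→Shot 8 = (-564, -162, 567.1), Shot 7→Shot 9 = (9, -871, 4.1).
Normal n = (Shot 7→Shot 8) × (Shot 7→Shot 9) = (493279.9, 7416.3, 492702).
So ∂z/∂x = −n_x/n_z = −1.00117 and ∂z/∂y = −n_y/n_z = −0.01505.
Gradient magnitude |∇z| = √(a² + b²) = √(1.00235 + 0.00023) = 1.00129.
True dip = arctan(1.00129) = 45.04°, dipping toward E (azimuth ≈ 089°).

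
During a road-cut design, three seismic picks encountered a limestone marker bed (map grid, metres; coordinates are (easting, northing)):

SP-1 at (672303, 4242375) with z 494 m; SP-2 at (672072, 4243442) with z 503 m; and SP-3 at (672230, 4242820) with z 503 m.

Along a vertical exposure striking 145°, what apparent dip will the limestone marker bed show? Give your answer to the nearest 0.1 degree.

Two edge vectors: SP-1→SP-2 = (-231, 1067, 9), SP-1→SP-3 = (-73, 445, 9).
Normal n = (SP-1→SP-2) × (SP-1→SP-3) = (5598, 1422, -24904).
So ∂z/∂E = −n_x/n_z = 0.22478 and ∂z/∂N = −n_y/n_z = 0.05710.
Unit vector along 145° is (sin 145°, cos 145°) = (0.5736, -0.8192).
Slope in that direction = a·(0.5736) + b·(-0.8192) = 0.08216.
Apparent dip = arctan|0.08216| = 4.7° (true dip is 13.1°, so apparent ≤ true as expected).

4.7°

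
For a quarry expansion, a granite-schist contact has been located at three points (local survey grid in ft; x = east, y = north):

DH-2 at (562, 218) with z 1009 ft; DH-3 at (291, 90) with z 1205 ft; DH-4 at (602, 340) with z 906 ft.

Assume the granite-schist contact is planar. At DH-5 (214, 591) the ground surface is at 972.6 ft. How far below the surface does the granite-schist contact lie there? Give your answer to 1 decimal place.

97.9 ft

Two edge vectors: DH-2→DH-3 = (-271, -128, 196), DH-2→DH-4 = (40, 122, -103).
Normal n = (DH-2→DH-3) × (DH-2→DH-4) = (-10728, -20073, -27942).
So ∂z/∂x = −n_x/n_z = −0.38394 and ∂z/∂y = −n_y/n_z = −0.71838.
Intercept c from DH-2: 1009 + 215.77 + 156.61 = 1381.38.
At (214, 591): z_contact = −82.16 − 424.56 + 1381.38 = 874.65 ft.
Depth below ground = 972.6 − 874.65 = 97.9 ft.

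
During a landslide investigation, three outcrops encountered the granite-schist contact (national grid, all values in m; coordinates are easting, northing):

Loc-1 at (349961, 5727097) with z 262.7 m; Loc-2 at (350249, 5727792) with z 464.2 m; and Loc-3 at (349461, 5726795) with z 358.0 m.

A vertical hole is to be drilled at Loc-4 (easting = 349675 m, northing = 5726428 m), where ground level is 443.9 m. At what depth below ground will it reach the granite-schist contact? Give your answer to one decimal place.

Two edge vectors: Loc-1→Loc-2 = (288, 695, 201.5), Loc-1→Loc-3 = (-500, -302, 95.3).
Normal n = (Loc-1→Loc-2) × (Loc-1→Loc-3) = (127086.5, -128196.4, 260524).
So ∂z/∂easting = −n_x/n_z = −0.487811104 and ∂z/∂northing = −n_y/n_z = 0.492071364.
Intercept c from Loc-1: 262.7 + 170714.86 − 2818140.43 = −2647162.87.
At (349675, 5726428): z_contact = −170575.35 + 2817811.24 − 2647162.87 = 73.02 m.
Depth below ground = 443.9 − 73.02 = 370.9 m.

370.9 m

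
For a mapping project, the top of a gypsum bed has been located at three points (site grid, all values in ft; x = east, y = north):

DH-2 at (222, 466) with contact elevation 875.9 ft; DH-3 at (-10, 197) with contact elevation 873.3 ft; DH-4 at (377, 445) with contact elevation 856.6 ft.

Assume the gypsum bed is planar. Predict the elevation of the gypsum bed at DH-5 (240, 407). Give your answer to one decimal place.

867.7 ft

Two edge vectors: DH-2→DH-3 = (-232, -269, -2.6), DH-2→DH-4 = (155, -21, -19.3).
Normal n = (DH-2→DH-3) × (DH-2→DH-4) = (5137.1, -4880.6, 46567).
So ∂z/∂x = −n_x/n_z = −0.11032 and ∂z/∂y = −n_y/n_z = 0.10481.
Intercept c from DH-2: 875.9 + 24.49 − 48.84 = 851.55.
At (240, 407): z = −26.5 + 42.7 + 851.55 = 867.7 ft.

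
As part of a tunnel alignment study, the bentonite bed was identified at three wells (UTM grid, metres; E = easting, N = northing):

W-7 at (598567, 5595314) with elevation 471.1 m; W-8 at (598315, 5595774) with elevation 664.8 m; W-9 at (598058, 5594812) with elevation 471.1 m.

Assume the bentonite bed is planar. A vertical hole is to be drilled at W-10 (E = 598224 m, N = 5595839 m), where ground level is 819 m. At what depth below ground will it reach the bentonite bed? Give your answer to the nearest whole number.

Let the plane be z = a·E + b·N + c.
W-8−W-7: −252a + 460b = 193.7;  W-9−W-7: −509a − 502b = 0.
Solving gives a = −0.26962157, b = 0.27338123.
Then c = 471.1 − a·598567 − b·5595314 = −1367796.15.
At (598224, 5595839): z_contact = −161294.1 + 1529797.3 − 1367796.15 = 707.1 m.
Depth below ground = 819 − 707.1 = 112 m.

112 m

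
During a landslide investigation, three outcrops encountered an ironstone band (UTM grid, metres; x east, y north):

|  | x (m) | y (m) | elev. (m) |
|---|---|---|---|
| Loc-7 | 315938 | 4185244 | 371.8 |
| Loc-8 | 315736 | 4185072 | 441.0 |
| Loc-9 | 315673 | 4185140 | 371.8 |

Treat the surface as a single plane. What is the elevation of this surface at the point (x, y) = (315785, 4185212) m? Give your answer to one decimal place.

350.9 m

Let the plane be z = a·x + b·y + c.
Loc-8−Loc-7: −202a − 172b = 69.2;  Loc-9−Loc-7: −265a − 104b = 0.
Solving gives a = 0.292886212, b = −0.746296598.
Then c = 371.8 − a·315938 − b·4185244 = 3031271.27.
At (315785, 4185212): z = 92489.1 − 3123409.5 + 3031271.27 = 350.9 m.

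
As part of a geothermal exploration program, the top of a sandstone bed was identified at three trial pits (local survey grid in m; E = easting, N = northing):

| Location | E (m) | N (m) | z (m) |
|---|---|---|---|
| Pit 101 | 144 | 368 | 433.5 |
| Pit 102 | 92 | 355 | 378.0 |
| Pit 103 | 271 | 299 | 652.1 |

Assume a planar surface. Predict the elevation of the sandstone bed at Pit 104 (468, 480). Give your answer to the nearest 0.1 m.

Two edge vectors: Pit 101→Pit 102 = (-52, -13, -55.5), Pit 101→Pit 103 = (127, -69, 218.6).
Normal n = (Pit 101→Pit 102) × (Pit 101→Pit 103) = (-6671.3, 4318.7, 5239).
So ∂z/∂E = −n_x/n_z = 1.27339 and ∂z/∂N = −n_y/n_z = −0.82434.
Intercept c from Pit 101: 433.5 − 183.37 + 303.36 = 553.49.
At (468, 480): z = 595.9 − 395.7 + 553.49 = 753.8 m.

753.8 m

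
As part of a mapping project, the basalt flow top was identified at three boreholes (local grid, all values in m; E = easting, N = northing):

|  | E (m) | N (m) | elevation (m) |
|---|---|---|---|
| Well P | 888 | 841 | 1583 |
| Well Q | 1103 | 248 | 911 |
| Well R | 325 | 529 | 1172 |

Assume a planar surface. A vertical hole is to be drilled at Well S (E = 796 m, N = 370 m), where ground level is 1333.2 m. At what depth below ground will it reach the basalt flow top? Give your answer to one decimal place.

306.3 m

Let the plane be z = a·E + b·N + c.
Well Q−Well P: 215a − 593b = −672;  Well R−Well P: −563a − 312b = −411.
Solving gives a = 0.084948, b = 1.164020.
Then c = 1583 − a·888 − b·841 = 528.63.
At (796, 370): z_contact = 67.62 + 430.69 + 528.63 = 1026.93 m.
Depth below ground = 1333.2 − 1026.93 = 306.3 m.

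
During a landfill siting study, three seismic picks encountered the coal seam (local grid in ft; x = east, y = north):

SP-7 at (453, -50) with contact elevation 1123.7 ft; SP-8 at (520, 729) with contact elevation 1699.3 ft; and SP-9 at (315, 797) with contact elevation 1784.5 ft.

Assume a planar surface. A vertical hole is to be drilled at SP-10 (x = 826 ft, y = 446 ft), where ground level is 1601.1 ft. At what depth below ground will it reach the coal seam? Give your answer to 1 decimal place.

165.7 ft

Two edge vectors: SP-7→SP-8 = (67, 779, 575.6), SP-7→SP-9 = (-138, 847, 660.8).
Normal n = (SP-7→SP-8) × (SP-7→SP-9) = (27230, -123706.4, 164251).
So ∂z/∂x = −n_x/n_z = −0.16578 and ∂z/∂y = −n_y/n_z = 0.75315.
Intercept c from SP-7: 1123.7 + 75.10 + 37.66 = 1236.46.
At (826, 446): z_contact = −136.94 + 335.91 + 1236.46 = 1435.43 ft.
Depth below ground = 1601.1 − 1435.43 = 165.7 ft.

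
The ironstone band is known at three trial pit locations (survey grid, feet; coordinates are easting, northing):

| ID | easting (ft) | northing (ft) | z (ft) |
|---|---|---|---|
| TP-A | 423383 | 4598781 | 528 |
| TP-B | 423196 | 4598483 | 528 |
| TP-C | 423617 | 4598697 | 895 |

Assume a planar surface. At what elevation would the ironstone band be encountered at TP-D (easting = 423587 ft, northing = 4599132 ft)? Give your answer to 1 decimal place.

Two edge vectors: TP-A→TP-B = (-187, -298, 0), TP-A→TP-C = (234, -84, 367).
Normal n = (TP-A→TP-B) × (TP-A→TP-C) = (-109366, 68629, 85440).
So ∂z/∂easting = −n_x/n_z = 1.280032772 and ∂z/∂northing = −n_y/n_z = −0.803242041.
Intercept c from TP-A: 528 − 541944.11 + 3693934.24 = 3152518.12.
At (423587, 4599132): z = 542205.2 − 3694216.2 + 3152518.12 = 507.2 ft.

507.2 ft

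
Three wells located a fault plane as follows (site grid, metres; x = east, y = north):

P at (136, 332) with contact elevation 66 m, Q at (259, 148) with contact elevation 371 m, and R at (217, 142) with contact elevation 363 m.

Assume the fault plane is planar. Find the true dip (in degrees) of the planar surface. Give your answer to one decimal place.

55.4°

Two edge vectors: P→Q = (123, -184, 305), P→R = (81, -190, 297).
Normal n = (P→Q) × (P→R) = (3302, -11826, -8466).
So ∂z/∂x = −n_x/n_z = 0.39003 and ∂z/∂y = −n_y/n_z = −1.39688.
Gradient magnitude |∇z| = √(a² + b²) = √(0.15212 + 1.95128) = 1.45031.
True dip = arctan(1.45031) = 55.4°, dipping toward NNW (azimuth ≈ 344°).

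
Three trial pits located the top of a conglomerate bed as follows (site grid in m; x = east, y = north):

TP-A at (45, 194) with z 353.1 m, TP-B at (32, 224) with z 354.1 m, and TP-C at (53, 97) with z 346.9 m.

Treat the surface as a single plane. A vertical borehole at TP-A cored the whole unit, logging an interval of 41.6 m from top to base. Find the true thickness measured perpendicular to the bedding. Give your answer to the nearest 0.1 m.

41.3 m

Two edge vectors: TP-A→TP-B = (-13, 30, 1), TP-A→TP-C = (8, -97, -6.2).
Normal n = (TP-A→TP-B) × (TP-A→TP-C) = (-89, -72.6, 1021).
So ∂z/∂x = −n_x/n_z = 0.08717 and ∂z/∂y = −n_y/n_z = 0.07111.
|∇z| = √(a²+b²) = 0.11249, so dip δ = arctan(0.11249) = 6.42°.
True thickness = vertical thickness × cos δ = 41.6 × cos 6.42° = 41.3 m.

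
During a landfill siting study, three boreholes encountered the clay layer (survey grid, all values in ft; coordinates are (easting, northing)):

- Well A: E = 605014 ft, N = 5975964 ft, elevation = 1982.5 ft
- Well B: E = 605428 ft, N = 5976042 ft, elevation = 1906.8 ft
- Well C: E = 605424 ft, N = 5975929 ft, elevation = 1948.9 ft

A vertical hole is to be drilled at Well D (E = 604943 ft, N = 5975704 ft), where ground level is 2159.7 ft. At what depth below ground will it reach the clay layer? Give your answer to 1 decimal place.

73.3 ft

Let the plane be z = a·E + b·N + c.
Well B−Well A: 414a + 78b = −75.7;  Well C−Well A: 410a − 35b = −33.6.
Solving gives a = −0.113412955, b = −0.368551754.
Then c = 1982.5 − a·605014 − b·5975964 = 2273050.94.
At (604943, 5975704): z_contact = −68608.37 − 2202356.19 + 2273050.94 = 2086.38 ft.
Depth below ground = 2159.7 − 2086.38 = 73.3 ft.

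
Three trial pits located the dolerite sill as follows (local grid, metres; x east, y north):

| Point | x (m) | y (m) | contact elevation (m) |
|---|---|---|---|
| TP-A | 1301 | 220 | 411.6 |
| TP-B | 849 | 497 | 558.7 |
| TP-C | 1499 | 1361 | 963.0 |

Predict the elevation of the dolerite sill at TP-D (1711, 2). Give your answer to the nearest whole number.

Let the plane be z = a·x + b·y + c.
TP-B−TP-A: −452a + 277b = 147.1;  TP-C−TP-A: 198a + 1141b = 551.4.
Solving gives a = −0.02647, b = 0.48785.
Then c = 411.6 − a·1301 − b·220 = 338.71.
At (1711, 2): z = −45.3 + 1.0 + 338.71 = 294.4 m.

294 m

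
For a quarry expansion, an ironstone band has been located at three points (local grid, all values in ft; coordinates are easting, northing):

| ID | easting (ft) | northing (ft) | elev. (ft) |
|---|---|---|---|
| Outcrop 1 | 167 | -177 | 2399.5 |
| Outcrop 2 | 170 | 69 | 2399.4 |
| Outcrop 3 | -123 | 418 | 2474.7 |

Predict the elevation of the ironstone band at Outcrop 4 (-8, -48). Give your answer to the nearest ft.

Two edge vectors: Outcrop 1→Outcrop 2 = (3, 246, -0.1), Outcrop 1→Outcrop 3 = (-290, 595, 75.2).
Normal n = (Outcrop 1→Outcrop 2) × (Outcrop 1→Outcrop 3) = (18558.7, -196.6, 73125).
So ∂z/∂easting = −n_x/n_z = −0.25379 and ∂z/∂northing = −n_y/n_z = 0.00269.
Intercept c from Outcrop 1: 2399.5 + 42.38 + 0.48 = 2442.36.
At (-8, -48): z = 2.0 − 0.1 + 2442.36 = 2444.3 ft.

2444 ft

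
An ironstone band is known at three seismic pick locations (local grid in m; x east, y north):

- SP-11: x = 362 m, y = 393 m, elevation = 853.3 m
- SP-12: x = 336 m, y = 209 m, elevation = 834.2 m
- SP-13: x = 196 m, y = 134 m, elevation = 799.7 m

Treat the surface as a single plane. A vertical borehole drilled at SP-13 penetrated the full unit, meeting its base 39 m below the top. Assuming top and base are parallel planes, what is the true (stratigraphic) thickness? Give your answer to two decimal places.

38.09 m

Let the plane be z = a·x + b·y + c.
SP-12−SP-11: −26a − 184b = −19.1;  SP-13−SP-11: −166a − 259b = −53.6.
Solving gives a = 0.20645, b = 0.07463.
|∇z| = √(a²+b²) = 0.21952, so dip δ = arctan(0.21952) = 12.38°.
True thickness = vertical thickness × cos δ = 39 × cos 12.38° = 38.09 m.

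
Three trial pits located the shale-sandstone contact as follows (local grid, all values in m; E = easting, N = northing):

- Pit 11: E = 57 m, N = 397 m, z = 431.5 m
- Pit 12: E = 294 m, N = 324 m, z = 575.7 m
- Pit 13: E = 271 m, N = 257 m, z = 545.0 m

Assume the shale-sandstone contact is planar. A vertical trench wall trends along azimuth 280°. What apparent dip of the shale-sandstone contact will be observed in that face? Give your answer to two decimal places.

32.15°

Let the plane be z = a·E + b·N + c.
Pit 12−Pit 11: 237a − 73b = 144.2;  Pit 13−Pit 11: 214a − 140b = 113.5.
Solving gives a = 0.67790, b = 0.22550.
Unit vector along 280° is (sin 280°, cos 280°) = (-0.9848, 0.1736).
Slope in that direction = a·(-0.9848) + b·(0.1736) = −0.62844.
Apparent dip = arctan|0.62844| = 32.15° (true dip is 35.5°, so apparent ≤ true as expected).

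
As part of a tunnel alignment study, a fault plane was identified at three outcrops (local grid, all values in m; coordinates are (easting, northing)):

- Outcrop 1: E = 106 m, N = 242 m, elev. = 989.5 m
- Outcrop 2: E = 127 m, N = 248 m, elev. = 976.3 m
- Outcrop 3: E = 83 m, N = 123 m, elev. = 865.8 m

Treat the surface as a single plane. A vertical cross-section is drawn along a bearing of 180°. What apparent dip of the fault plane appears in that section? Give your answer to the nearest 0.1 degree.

50.9°

Two edge vectors: Outcrop 1→Outcrop 2 = (21, 6, -13.2), Outcrop 1→Outcrop 3 = (-23, -119, -123.7).
Normal n = (Outcrop 1→Outcrop 2) × (Outcrop 1→Outcrop 3) = (-2313, 2901.3, -2361).
So ∂z/∂E = −n_x/n_z = −0.97967 and ∂z/∂N = −n_y/n_z = 1.22884.
Unit vector along 180° is (sin 180°, cos 180°) = (0.0000, -1.0000).
Slope in that direction = a·(0.0000) + b·(-1.0000) = −1.22884.
Apparent dip = arctan|1.22884| = 50.9° (true dip is 57.5°, so apparent ≤ true as expected).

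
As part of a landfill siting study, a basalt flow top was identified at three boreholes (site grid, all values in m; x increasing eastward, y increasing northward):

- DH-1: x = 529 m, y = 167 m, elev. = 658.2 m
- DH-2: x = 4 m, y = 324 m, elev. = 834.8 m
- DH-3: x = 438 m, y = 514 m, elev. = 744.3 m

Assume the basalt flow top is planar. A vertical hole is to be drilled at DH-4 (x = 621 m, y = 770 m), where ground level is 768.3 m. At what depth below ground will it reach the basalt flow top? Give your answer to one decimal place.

31.6 m

Let the plane be z = a·x + b·y + c.
DH-2−DH-1: −525a + 157b = 176.6;  DH-3−DH-1: −91a + 347b = 86.1.
Solving gives a = −0.28449, b = 0.17352.
Then c = 658.2 − a·529 − b·167 = 779.72.
At (621, 770): z_contact = −176.67 + 133.61 + 779.72 = 736.66 m.
Depth below ground = 768.3 − 736.66 = 31.6 m.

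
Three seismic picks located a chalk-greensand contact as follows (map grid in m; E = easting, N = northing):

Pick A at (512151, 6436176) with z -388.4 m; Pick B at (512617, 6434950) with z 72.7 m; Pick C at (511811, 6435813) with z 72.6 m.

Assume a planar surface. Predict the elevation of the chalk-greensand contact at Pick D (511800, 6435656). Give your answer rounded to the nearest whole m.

Two edge vectors: Pick A→Pick B = (466, -1226, 461.1), Pick A→Pick C = (-340, -363, 461).
Normal n = (Pick A→Pick B) × (Pick A→Pick C) = (-397806.7, -371600, -585998).
So ∂z/∂E = −n_x/n_z = −0.67885334 and ∂z/∂N = −n_y/n_z = −0.63413186.
Intercept c from Pick A: -388.4 + 347675.42 + 4081384.24 = 4428671.26.
At (511800, 6435656): z = −347437.1 − 4081054.5 + 4428671.26 = 179.6 m.

180 m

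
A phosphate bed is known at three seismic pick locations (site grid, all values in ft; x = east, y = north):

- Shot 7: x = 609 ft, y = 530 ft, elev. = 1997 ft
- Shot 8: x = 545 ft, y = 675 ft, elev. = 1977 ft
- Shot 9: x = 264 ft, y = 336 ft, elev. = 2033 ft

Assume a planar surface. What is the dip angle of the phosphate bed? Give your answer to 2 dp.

8.47°

Let the plane be z = a·x + b·y + c.
Shot 8−Shot 7: −64a + 145b = −20;  Shot 9−Shot 7: −345a − 194b = 36.
Solving gives a = −0.02146, b = −0.14740.
Gradient magnitude |∇z| = √(a² + b²) = √(0.00046 + 0.02173) = 0.14896.
True dip = arctan(0.14896) = 8.47°, dipping toward N (azimuth ≈ 008°).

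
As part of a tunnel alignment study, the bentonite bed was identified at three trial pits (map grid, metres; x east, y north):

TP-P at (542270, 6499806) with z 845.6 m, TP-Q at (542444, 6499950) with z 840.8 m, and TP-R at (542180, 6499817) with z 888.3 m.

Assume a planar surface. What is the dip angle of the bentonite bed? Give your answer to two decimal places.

Let the plane be z = a·x + b·y + c.
TP-Q−TP-P: 174a + 144b = −4.8;  TP-R−TP-P: −90a + 11b = 42.7.
Solving gives a = −0.41694, b = 0.47047.
Gradient magnitude |∇z| = √(a² + b²) = √(0.17384 + 0.22134) = 0.62864.
True dip = arctan(0.62864) = 32.15°, dipping toward SE (azimuth ≈ 138°).

32.15°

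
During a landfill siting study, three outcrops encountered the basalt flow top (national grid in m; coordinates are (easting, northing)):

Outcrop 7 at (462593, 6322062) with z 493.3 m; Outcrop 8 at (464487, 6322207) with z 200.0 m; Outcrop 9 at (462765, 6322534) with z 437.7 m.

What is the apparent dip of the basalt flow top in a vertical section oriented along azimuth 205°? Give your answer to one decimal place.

Let the plane be z = a·E + b·N + c.
Outcrop 8−Outcrop 7: 1894a + 145b = −293.3;  Outcrop 9−Outcrop 7: 172a + 472b = −55.6.
Solving gives a = −0.15002, b = −0.06313.
Unit vector along 205° is (sin 205°, cos 205°) = (-0.4226, -0.9063).
Slope in that direction = a·(-0.4226) + b·(-0.9063) = 0.12062.
Apparent dip = arctan|0.12062| = 6.9° (true dip is 9.2°, so apparent ≤ true as expected).

6.9°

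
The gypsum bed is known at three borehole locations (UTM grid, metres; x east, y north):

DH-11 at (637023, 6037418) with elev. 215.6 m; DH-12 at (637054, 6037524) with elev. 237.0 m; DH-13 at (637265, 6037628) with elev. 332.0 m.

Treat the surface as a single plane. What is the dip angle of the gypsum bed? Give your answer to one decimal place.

22.7°

Two edge vectors: DH-11→DH-12 = (31, 106, 21.4), DH-11→DH-13 = (242, 210, 116.4).
Normal n = (DH-11→DH-12) × (DH-11→DH-13) = (7844.4, 1570.4, -19142).
So ∂z/∂x = −n_x/n_z = 0.40980 and ∂z/∂y = −n_y/n_z = 0.08204.
Gradient magnitude |∇z| = √(a² + b²) = √(0.16794 + 0.00673) = 0.41793.
True dip = arctan(0.41793) = 22.7°, dipping toward WSW (azimuth ≈ 259°).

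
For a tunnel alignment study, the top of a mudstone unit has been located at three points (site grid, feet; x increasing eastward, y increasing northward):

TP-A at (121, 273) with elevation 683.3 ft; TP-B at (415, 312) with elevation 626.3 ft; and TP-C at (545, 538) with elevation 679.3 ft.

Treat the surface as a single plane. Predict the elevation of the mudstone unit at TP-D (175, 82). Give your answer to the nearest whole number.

Two edge vectors: TP-A→TP-B = (294, 39, -57), TP-A→TP-C = (424, 265, -4).
Normal n = (TP-A→TP-B) × (TP-A→TP-C) = (14949, -22992, 61374).
So ∂z/∂x = −n_x/n_z = −0.24357 and ∂z/∂y = −n_y/n_z = 0.37462.
Intercept c from TP-A: 683.3 + 29.47 − 102.27 = 610.50.
At (175, 82): z = −42.6 + 30.7 + 610.50 = 598.6 ft.

599 ft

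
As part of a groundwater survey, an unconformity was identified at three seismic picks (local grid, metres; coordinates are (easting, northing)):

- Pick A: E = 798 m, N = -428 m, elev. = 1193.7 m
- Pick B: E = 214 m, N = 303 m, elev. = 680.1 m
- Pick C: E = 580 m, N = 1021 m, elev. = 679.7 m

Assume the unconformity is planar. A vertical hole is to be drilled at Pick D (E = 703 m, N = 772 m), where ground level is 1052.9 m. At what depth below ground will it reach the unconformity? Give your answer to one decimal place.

Two edge vectors: Pick A→Pick B = (-584, 731, -513.6), Pick A→Pick C = (-218, 1449, -514).
Normal n = (Pick A→Pick B) × (Pick A→Pick C) = (368472.4, -188211.2, -686858).
So ∂z/∂E = −n_x/n_z = 0.536461 and ∂z/∂N = −n_y/n_z = −0.274018.
Intercept c from Pick A: 1193.7 − 428.10 − 117.28 = 648.32.
At (703, 772): z_contact = 377.13 − 211.54 + 648.32 = 813.92 m.
Depth below ground = 1052.9 − 813.92 = 239.0 m.

239.0 m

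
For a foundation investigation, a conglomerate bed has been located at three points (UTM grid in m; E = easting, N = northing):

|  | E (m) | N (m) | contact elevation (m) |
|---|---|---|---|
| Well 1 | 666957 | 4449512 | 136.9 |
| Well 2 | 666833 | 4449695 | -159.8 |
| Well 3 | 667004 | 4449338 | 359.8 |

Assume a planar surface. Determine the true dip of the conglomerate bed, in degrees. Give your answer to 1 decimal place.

Let the plane be z = a·E + b·N + c.
Well 2−Well 1: −124a + 183b = −296.7;  Well 3−Well 1: 47a − 174b = 222.9.
Solving gives a = 0.83508, b = −1.05547.
Gradient magnitude |∇z| = √(a² + b²) = √(0.69735 + 1.11401) = 1.34587.
True dip = arctan(1.34587) = 53.4°, dipping toward NW (azimuth ≈ 322°).

53.4°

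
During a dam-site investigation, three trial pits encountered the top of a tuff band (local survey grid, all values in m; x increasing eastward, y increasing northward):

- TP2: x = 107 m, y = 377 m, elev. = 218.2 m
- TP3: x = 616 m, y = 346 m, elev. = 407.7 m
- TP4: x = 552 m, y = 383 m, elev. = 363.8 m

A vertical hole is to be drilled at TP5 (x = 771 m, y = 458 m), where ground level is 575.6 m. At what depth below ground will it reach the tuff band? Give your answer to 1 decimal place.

Two edge vectors: TP2→TP3 = (509, -31, 189.5), TP2→TP4 = (445, 6, 145.6).
Normal n = (TP2→TP3) × (TP2→TP4) = (-5650.6, 10217.1, 16849).
So ∂z/∂x = −n_x/n_z = 0.33537 and ∂z/∂y = −n_y/n_z = −0.60639.
Intercept c from TP2: 218.2 − 35.88 + 228.61 = 410.93.
At (771, 458): z_contact = 258.57 − 277.73 + 410.93 = 391.77 m.
Depth below ground = 575.6 − 391.77 = 183.8 m.

183.8 m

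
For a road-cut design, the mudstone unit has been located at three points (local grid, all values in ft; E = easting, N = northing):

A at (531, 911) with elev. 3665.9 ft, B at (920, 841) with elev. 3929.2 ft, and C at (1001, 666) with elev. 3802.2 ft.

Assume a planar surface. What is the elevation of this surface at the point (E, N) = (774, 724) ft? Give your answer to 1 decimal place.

Two edge vectors: A→B = (389, -70, 263.3), A→C = (470, -245, 136.3).
Normal n = (A→B) × (A→C) = (54967.5, 70730.3, -62405).
So ∂z/∂E = −n_x/n_z = 0.880819 and ∂z/∂N = −n_y/n_z = 1.133408.
Intercept c from A: 3665.9 − 467.71 − 1032.53 = 2165.65.
At (774, 724): z = 681.8 + 820.6 + 2165.65 = 3668.0 ft.

3668.0 ft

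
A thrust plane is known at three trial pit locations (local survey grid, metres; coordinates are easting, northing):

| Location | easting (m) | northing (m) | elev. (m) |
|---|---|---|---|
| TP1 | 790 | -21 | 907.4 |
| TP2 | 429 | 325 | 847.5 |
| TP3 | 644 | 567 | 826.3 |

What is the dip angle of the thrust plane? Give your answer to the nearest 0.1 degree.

7.7°

Let the plane be z = a·easting + b·northing + c.
TP2−TP1: −361a + 346b = −59.9;  TP3−TP1: −146a + 588b = −81.1.
Solving gives a = 0.04427, b = −0.12693.
Gradient magnitude |∇z| = √(a² + b²) = √(0.00196 + 0.01611) = 0.13443.
True dip = arctan(0.13443) = 7.7°, dipping toward NNW (azimuth ≈ 341°).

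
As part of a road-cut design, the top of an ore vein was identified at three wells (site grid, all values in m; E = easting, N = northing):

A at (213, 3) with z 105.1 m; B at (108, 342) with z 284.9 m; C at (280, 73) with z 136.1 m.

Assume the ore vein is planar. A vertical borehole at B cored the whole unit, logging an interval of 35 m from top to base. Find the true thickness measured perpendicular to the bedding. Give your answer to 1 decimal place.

Two edge vectors: A→B = (-105, 339, 179.8), A→C = (67, 70, 31).
Normal n = (A→B) × (A→C) = (-2077, 15301.6, -30063).
So ∂z/∂E = −n_x/n_z = −0.06909 and ∂z/∂N = −n_y/n_z = 0.50898.
|∇z| = √(a²+b²) = 0.51365, so dip δ = arctan(0.51365) = 27.19°.
True thickness = vertical thickness × cos δ = 35 × cos 27.19° = 31.1 m.

31.1 m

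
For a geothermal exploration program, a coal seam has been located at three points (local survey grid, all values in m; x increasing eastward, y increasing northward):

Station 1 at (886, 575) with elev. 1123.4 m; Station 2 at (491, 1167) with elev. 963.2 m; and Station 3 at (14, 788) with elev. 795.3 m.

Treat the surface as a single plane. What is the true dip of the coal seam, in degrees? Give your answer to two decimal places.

Let the plane be z = a·x + b·y + c.
Station 2−Station 1: −395a + 592b = −160.2;  Station 3−Station 1: −872a + 213b = −328.1.
Solving gives a = 0.37055, b = −0.02336.
Gradient magnitude |∇z| = √(a² + b²) = √(0.13731 + 0.00055) = 0.37129.
True dip = arctan(0.37129) = 20.37°, dipping toward W (azimuth ≈ 274°).

20.37°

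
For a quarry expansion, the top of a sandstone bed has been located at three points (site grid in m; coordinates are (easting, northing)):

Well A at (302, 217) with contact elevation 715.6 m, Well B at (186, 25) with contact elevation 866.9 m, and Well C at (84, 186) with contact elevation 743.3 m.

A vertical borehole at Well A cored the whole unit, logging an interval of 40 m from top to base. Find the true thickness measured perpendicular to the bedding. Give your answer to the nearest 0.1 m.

31.6 m

Two edge vectors: Well A→Well B = (-116, -192, 151.3), Well A→Well C = (-218, -31, 27.7).
Normal n = (Well A→Well B) × (Well A→Well C) = (-628.1, -29770.2, -38260).
So ∂z/∂E = −n_x/n_z = −0.01642 and ∂z/∂N = −n_y/n_z = −0.77810.
|∇z| = √(a²+b²) = 0.77828, so dip δ = arctan(0.77828) = 37.89°.
True thickness = vertical thickness × cos δ = 40 × cos 37.89° = 31.6 m.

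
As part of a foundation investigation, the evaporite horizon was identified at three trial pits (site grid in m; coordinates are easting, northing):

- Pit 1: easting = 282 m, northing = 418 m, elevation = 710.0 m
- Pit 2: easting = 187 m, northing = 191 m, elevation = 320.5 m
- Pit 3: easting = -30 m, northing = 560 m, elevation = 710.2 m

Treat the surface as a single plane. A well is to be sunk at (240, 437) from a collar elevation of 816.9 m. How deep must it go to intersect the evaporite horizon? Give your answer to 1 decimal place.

Two edge vectors: Pit 1→Pit 2 = (-95, -227, -389.5), Pit 1→Pit 3 = (-312, 142, 0.2).
Normal n = (Pit 1→Pit 2) × (Pit 1→Pit 3) = (55263.6, 121543, -84314).
So ∂z/∂easting = −n_x/n_z = 0.65545 and ∂z/∂northing = −n_y/n_z = 1.44155.
Intercept c from Pit 1: 710 − 184.84 − 602.57 = −77.41.
At (240, 437): z_contact = 157.31 + 629.96 − 77.41 = 709.86 m.
Depth below ground = 816.9 − 709.86 = 107.0 m.

107.0 m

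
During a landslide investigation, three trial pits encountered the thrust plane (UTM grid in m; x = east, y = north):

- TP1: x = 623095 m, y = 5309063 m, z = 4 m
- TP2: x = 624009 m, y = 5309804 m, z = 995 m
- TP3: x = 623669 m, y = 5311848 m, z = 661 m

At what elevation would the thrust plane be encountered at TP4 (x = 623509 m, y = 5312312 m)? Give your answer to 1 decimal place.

496.4 m

Let the plane be z = a·x + b·y + c.
TP2−TP1: 914a + 741b = 991;  TP3−TP1: 574a + 2785b = 657.
Solving gives a = 1.072137145, b = 0.014934750.
Then c = 4 − a·623095 − b·5309063 = −747328.82.
At (623509, 5312312): z = 668487.2 + 79338.1 − 747328.82 = 496.4 m.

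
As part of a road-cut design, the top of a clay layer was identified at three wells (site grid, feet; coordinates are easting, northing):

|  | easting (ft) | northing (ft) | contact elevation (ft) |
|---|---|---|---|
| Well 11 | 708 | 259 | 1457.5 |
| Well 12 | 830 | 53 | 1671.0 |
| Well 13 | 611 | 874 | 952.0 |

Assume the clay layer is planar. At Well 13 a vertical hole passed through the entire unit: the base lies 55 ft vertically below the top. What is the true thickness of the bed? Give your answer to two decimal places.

41.03 ft

Let the plane be z = a·easting + b·northing + c.
Well 12−Well 11: 122a − 206b = 213.5;  Well 13−Well 11: −97a + 615b = −505.5.
Solving gives a = 0.49356, b = −0.74411.
|∇z| = √(a²+b²) = 0.89291, so dip δ = arctan(0.89291) = 41.76°.
True thickness = vertical thickness × cos δ = 55 × cos 41.76° = 41.03 ft.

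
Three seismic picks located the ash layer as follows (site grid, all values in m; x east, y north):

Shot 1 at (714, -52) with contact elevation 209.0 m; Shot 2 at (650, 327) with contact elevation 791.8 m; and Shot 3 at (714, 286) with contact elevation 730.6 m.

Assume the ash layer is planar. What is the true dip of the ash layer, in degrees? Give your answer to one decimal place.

Two edge vectors: Shot 1→Shot 2 = (-64, 379, 582.8), Shot 1→Shot 3 = (0, 338, 521.6).
Normal n = (Shot 1→Shot 2) × (Shot 1→Shot 3) = (700, 33382.4, -21632).
So ∂z/∂x = −n_x/n_z = 0.03236 and ∂z/∂y = −n_y/n_z = 1.54320.
Gradient magnitude |∇z| = √(a² + b²) = √(0.00105 + 2.38145) = 1.54353.
True dip = arctan(1.54353) = 57.1°, dipping toward S (azimuth ≈ 181°).

57.1°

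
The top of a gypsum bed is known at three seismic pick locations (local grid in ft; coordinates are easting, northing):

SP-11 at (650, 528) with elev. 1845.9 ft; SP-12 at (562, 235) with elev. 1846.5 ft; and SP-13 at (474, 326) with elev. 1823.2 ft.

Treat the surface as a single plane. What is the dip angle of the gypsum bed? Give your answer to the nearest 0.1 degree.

Two edge vectors: SP-11→SP-12 = (-88, -293, 0.6), SP-11→SP-13 = (-176, -202, -22.7).
Normal n = (SP-11→SP-12) × (SP-11→SP-13) = (6772.3, -2103.2, -33792).
So ∂z/∂easting = −n_x/n_z = 0.20041 and ∂z/∂northing = −n_y/n_z = −0.06224.
Gradient magnitude |∇z| = √(a² + b²) = √(0.04016 + 0.00387) = 0.20985.
True dip = arctan(0.20985) = 11.9°, dipping toward WNW (azimuth ≈ 287°).

11.9°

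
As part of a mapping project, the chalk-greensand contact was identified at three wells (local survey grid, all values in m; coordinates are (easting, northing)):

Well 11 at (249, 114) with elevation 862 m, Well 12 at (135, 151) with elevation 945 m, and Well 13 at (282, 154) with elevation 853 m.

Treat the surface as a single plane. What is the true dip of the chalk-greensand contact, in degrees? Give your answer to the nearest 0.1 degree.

34.9°

Two edge vectors: Well 11→Well 12 = (-114, 37, 83), Well 11→Well 13 = (33, 40, -9).
Normal n = (Well 11→Well 12) × (Well 11→Well 13) = (-3653, 1713, -5781).
So ∂z/∂E = −n_x/n_z = −0.63190 and ∂z/∂N = −n_y/n_z = 0.29632.
Gradient magnitude |∇z| = √(a² + b²) = √(0.39929 + 0.08780) = 0.69792.
True dip = arctan(0.69792) = 34.9°, dipping toward ESE (azimuth ≈ 115°).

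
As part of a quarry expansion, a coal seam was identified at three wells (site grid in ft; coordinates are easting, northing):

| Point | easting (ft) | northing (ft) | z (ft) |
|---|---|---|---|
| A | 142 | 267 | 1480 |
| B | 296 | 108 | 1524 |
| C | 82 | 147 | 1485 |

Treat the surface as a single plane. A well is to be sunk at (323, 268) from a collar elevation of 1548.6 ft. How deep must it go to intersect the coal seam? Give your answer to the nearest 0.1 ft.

Let the plane be z = a·easting + b·northing + c.
B−A: 154a − 159b = 44;  C−A: −60a − 120b = 5.
Solving gives a = 0.16006, b = −0.12170.
Then c = 1480 − a·142 − b·267 = 1489.76.
At (323, 268): z_contact = 51.70 − 32.62 + 1489.76 = 1508.85 ft.
Depth below ground = 1548.6 − 1508.85 = 39.8 ft.

39.8 ft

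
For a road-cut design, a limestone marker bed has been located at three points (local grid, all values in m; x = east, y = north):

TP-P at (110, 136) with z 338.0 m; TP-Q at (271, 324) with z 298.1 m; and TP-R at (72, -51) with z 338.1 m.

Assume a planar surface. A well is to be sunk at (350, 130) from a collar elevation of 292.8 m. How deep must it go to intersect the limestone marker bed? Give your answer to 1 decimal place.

33.0 m

Two edge vectors: TP-P→TP-Q = (161, 188, -39.9), TP-P→TP-R = (-38, -187, 0.1).
Normal n = (TP-P→TP-Q) × (TP-P→TP-R) = (-7442.5, 1500.1, -22963).
So ∂z/∂x = −n_x/n_z = −0.32411 and ∂z/∂y = −n_y/n_z = 0.06533.
Intercept c from TP-P: 338 + 35.65 − 8.88 = 364.77.
At (350, 130): z_contact = −113.44 + 8.49 + 364.77 = 259.82 m.
Depth below ground = 292.8 − 259.82 = 33.0 m.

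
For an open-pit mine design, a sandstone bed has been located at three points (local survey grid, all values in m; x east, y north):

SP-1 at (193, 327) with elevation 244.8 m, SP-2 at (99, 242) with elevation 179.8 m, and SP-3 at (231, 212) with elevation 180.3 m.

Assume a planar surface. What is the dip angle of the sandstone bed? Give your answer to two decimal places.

Let the plane be z = a·x + b·y + c.
SP-2−SP-1: −94a − 85b = −65;  SP-3−SP-1: 38a − 115b = −64.5.
Solving gives a = 0.14192, b = 0.60776.
Gradient magnitude |∇z| = √(a² + b²) = √(0.02014 + 0.36938) = 0.62411.
True dip = arctan(0.62411) = 31.97°, dipping toward SSW (azimuth ≈ 193°).

31.97°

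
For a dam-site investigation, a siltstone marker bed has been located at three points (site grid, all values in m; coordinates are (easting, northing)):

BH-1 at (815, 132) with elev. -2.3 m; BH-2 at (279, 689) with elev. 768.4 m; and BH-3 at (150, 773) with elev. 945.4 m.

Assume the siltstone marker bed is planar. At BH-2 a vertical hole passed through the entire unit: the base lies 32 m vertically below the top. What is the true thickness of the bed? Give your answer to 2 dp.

19.77 m

Let the plane be z = a·E + b·N + c.
BH-2−BH-1: −536a + 557b = 770.7;  BH-3−BH-1: −665a + 641b = 947.7.
Solving gives a = −1.26170, b = 0.16953.
|∇z| = √(a²+b²) = 1.27304, so dip δ = arctan(1.27304) = 51.85°.
True thickness = vertical thickness × cos δ = 32 × cos 51.85° = 19.77 m.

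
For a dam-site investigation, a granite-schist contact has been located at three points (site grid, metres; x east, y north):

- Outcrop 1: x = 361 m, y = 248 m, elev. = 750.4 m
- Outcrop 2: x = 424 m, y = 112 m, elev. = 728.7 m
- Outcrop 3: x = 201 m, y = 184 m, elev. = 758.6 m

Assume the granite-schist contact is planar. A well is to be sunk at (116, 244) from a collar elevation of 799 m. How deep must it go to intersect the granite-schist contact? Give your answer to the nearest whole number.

25 m

Two edge vectors: Outcrop 1→Outcrop 2 = (63, -136, -21.7), Outcrop 1→Outcrop 3 = (-160, -64, 8.2).
Normal n = (Outcrop 1→Outcrop 2) × (Outcrop 1→Outcrop 3) = (-2504, 2955.4, -25792).
So ∂z/∂x = −n_x/n_z = −0.09708 and ∂z/∂y = −n_y/n_z = 0.11459.
Intercept c from Outcrop 1: 750.4 + 35.05 − 28.42 = 757.03.
At (116, 244): z_contact = −11.3 + 28.0 + 757.03 = 773.7 m.
Depth below ground = 799 − 773.7 = 25 m.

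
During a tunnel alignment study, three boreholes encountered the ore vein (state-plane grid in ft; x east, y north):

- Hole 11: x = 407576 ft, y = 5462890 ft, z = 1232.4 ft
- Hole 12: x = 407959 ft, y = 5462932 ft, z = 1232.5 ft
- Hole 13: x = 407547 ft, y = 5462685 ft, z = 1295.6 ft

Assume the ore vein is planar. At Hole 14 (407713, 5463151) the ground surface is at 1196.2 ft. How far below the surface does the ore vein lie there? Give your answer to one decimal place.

40.8 ft

Two edge vectors: Hole 11→Hole 12 = (383, 42, 0.1), Hole 11→Hole 13 = (-29, -205, 63.2).
Normal n = (Hole 11→Hole 12) × (Hole 11→Hole 13) = (2674.9, -24208.5, -77297).
So ∂z/∂x = −n_x/n_z = 0.034605483 and ∂z/∂y = −n_y/n_z = −0.313188093.
Intercept c from Hole 11: 1232.4 − 14104.36 + 1710912.10 = 1698040.14.
At (407713, 5463151): z_contact = 14109.11 − 1710993.84 + 1698040.14 = 1155.40 ft.
Depth below ground = 1196.2 − 1155.40 = 40.8 ft.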